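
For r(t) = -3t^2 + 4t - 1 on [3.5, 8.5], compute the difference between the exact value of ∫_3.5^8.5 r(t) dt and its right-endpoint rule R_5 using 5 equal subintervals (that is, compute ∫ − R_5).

Exact integral: ∫_3.5^8.5 r(t) dt = -456.25.
R_5 = -538.75.
Error = -456.25 − (-538.75) = 82.5.

82.5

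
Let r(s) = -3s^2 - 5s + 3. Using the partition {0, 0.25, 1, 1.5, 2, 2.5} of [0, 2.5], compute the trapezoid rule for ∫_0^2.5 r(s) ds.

Subinterval widths: 0.25, 0.75, 0.5, 0.5, 0.5.
r(0) = 3, r(0.25) = 1.5625, r(1) = -5, r(1.5) = -11.25, r(2) = -19, r(2.5) = -28.25.
On each subinterval the trapezoid contributes (Δs_i/2)·[r(s_{i-1}) + r(s_i)].
Sum = -24.15625.

-24.15625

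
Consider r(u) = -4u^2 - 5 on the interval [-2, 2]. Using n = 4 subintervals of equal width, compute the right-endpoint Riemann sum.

Δu = (2 − (-2))/4 = 1.
Right endpoints: -1, 0, 1, 2.
r(-1) = -9, r(0) = -5, r(1) = -9, r(2) = -21.
Sum = Δu · [r(-1) + r(0) + r(1) + r(2)].
Sum = -44.

-44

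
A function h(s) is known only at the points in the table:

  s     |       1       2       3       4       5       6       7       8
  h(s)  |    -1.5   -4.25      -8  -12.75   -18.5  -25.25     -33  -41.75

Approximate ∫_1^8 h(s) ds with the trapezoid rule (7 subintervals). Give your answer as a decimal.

-123.375

Δs = 1.
T_7 = (1/2)·[(-1.5) + 2·(-4.25) + 2·(-8) + 2·(-12.75) + 2·(-18.5) + 2·(-25.25) + 2·(-33) + (-41.75)] = -123.375.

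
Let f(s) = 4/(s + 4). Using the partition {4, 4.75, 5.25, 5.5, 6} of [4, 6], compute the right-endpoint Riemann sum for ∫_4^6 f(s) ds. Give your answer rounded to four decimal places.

Subinterval widths: 0.75, 0.5, 0.25, 0.5.
Right endpoints: 4.75, 5.25, 5.5, 6.
f(4.75) = 16/35, f(5.25) = 16/37, f(5.5) = 8/19, f(6) = 0.4.
Sum = Σ Δs_i · f(s_i).
Sum ≈ 0.8643.

0.8643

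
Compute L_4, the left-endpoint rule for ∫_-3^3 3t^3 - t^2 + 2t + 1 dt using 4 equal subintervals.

Δt = (3 − (-3))/4 = 1.5.
Left endpoints: -3, -1.5, 0, 1.5.
f(-3) = -95, f(-1.5) = -14.375, f(0) = 1, f(1.5) = 11.875.
Sum = Δt · [f(-3) + f(-1.5) + f(0) + f(1.5)].
Sum = -144.75.

-144.75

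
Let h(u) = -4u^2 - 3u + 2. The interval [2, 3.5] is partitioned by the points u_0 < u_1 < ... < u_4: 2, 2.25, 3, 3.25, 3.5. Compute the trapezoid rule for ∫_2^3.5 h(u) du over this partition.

-56.1875

Subinterval widths: 0.25, 0.75, 0.25, 0.25.
h(2) = -20, h(2.25) = -25, h(3) = -43, h(3.25) = -50, h(3.5) = -57.5.
On each subinterval the trapezoid contributes (Δu_i/2)·[h(u_{i-1}) + h(u_i)].
Sum = -56.1875.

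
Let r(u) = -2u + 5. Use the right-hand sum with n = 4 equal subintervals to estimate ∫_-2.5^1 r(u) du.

19.6875

Δu = (1 − (-2.5))/4 = 0.875.
Right endpoints: -1.625, -0.75, 0.125, 1.
r(-1.625) = 8.25, r(-0.75) = 6.5, r(0.125) = 4.75, r(1) = 3.
Sum = Δu · [r(-1.625) + r(-0.75) + r(0.125) + r(1)].
Sum = 19.6875.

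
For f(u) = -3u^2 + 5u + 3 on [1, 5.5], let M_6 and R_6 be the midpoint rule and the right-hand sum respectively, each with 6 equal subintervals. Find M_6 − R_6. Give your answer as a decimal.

M_6 = -78.1171875.
R_6 = -104.484375.
M_6 − R_6 = 26.3671875.

26.3671875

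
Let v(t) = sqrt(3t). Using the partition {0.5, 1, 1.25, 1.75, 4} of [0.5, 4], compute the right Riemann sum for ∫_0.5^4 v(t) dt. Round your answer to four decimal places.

Subinterval widths: 0.5, 0.25, 0.5, 2.25.
Right endpoints: 1, 1.25, 1.75, 4.
v(1) ≈ 1.7321, v(1.25) ≈ 1.9365, v(1.75) ≈ 2.2913, v(4) ≈ 3.4641.
Sum = Σ Δt_i · v(t_i).
Sum ≈ 10.2900.

10.2900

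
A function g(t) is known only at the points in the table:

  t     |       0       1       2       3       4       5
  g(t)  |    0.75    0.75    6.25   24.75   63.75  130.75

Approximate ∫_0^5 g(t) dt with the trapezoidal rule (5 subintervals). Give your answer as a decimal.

Δt = 1.
T_5 = (1/2)·[0.75 + 2·0.75 + 2·6.25 + 2·24.75 + 2·63.75 + 130.75] = 161.25.

161.25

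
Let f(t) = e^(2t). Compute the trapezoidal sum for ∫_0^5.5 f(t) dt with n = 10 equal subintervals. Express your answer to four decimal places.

Δt = (5.5 − 0)/10 = 0.55.
f(0) ≈ 1.0000, f(0.55) ≈ 3.0042, f(1.1) ≈ 9.0250, f(1.65) ≈ 27.1126, f(2.2) ≈ 81.4509, f(2.75) ≈ 244.6919, f(3.3) ≈ 735.0952, f(3.85) ≈ 2208.3480, f(4.4) ≈ 6634.2440, f(4.95) ≈ 19930.3704, f(5.5) ≈ 59874.1417.
T_10 = (Δt/2)·[f(t_0) + 2f(t_1) + ... + 2f(t_{9}) + f(t_10)].
Sum ≈ 32896.0022.

32896.0022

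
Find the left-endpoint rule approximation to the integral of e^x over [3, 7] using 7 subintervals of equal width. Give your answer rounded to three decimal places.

Δx = (7 − 3)/7 = 4/7.
Left endpoints: 3, 25/7, 29/7, 33/7, 37/7, 41/7, 45/7.
f(3) ≈ 20.086, f(25/7) ≈ 35.567, f(29/7) ≈ 62.983, f(33/7) ≈ 111.529, f(37/7) ≈ 197.495, f(41/7) ≈ 349.724, f(45/7) ≈ 619.289.
Sum = Δx · [f(3) + f(25/7) + f(29/7) + ...].
Sum ≈ 798.098.

798.098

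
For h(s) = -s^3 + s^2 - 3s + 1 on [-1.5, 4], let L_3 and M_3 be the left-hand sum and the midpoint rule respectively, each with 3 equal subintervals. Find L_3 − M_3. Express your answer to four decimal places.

51.5720

L_3 ≈ 0.407407.
M_3 ≈ -51.164641.
L_3 − M_3 ≈ 51.5720.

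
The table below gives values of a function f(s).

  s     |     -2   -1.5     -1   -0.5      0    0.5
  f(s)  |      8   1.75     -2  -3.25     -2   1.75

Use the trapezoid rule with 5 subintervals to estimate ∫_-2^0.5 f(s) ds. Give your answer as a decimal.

-0.3125

Δs = 0.5.
T_5 = (0.5/2)·[8 + 2·1.75 + 2·(-2) + 2·(-3.25) + 2·(-2) + 1.75] = -0.3125.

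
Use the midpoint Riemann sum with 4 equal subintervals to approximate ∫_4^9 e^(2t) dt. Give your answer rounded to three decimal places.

25616535.889

Δt = (9 − 4)/4 = 1.25.
Midpoints: 4.625, 5.875, 7.125, 8.375.
f(4.625) ≈ 10404.566, f(5.875) ≈ 126753.559, f(7.125) ≈ 1544174.467, f(8.375) ≈ 18811896.120.
Sum = Δt · [f(4.625) + f(5.875) + f(7.125) + f(8.375)].
Sum ≈ 25616535.889.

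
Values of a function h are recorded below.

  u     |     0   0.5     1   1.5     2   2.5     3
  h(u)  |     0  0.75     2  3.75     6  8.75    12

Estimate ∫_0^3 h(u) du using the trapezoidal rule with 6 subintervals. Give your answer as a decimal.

Δu = 0.5.
T_6 = (0.5/2)·[0 + 2·0.75 + 2·2 + 2·3.75 + 2·6 + 2·8.75 + 12] = 13.625.

13.625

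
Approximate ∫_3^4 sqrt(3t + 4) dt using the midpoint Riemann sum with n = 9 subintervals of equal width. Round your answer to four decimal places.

Δt = (4 − 3)/9 = 1/9.
Midpoints: 55/18, 19/6, 59/18, 61/18, 3.5, 65/18, 67/18, 23/6, 71/18.
f(55/18) ≈ 3.6286, f(19/6) ≈ 3.6742, f(59/18) ≈ 3.7193, f(61/18) ≈ 3.7639, f(3.5) ≈ 3.8079, f(65/18) ≈ 3.8514, f(67/18) ≈ 3.8944, f(23/6) ≈ 3.9370, f(71/18) ≈ 3.9791.
Sum = Δt · [f(55/18) + f(19/6) + f(59/18) + ...].
Sum ≈ 3.8062.

3.8062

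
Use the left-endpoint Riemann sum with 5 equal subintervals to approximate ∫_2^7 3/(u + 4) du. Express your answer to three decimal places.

Δu = (7 − 2)/5 = 1.
Left endpoints: 2, 3, 4, 5, 6.
f(2) = 0.5, f(3) = 3/7, f(4) = 0.375, f(5) = 1/3, f(6) = 0.3.
Sum = Δu · [f(2) + f(3) + f(4) + f(5) + f(6)].
Sum ≈ 1.937.

1.937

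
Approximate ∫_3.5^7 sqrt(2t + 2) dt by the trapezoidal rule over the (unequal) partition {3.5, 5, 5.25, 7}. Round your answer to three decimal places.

12.317

Subinterval widths: 1.5, 0.25, 1.75.
f(3.5) ≈ 3.000, f(5) ≈ 3.464, f(5.25) ≈ 3.536, f(7) ≈ 4.000.
On each subinterval the trapezoid contributes (Δt_i/2)·[f(t_{i-1}) + f(t_i)].
Sum ≈ 12.317.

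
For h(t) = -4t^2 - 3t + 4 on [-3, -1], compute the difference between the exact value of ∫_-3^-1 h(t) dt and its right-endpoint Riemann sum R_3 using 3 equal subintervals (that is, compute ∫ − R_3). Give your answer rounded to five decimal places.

-8.07407

Exact integral: ∫_-3^-1 h(t) dt ≈ -14.6666667.
R_3 ≈ -6.5925926.
Error ≈ -14.6666667 − (-6.5925926) ≈ -8.07407.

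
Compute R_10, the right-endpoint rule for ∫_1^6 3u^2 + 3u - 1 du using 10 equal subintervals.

293.125

Δu = (6 − 1)/10 = 0.5.
Right endpoints: 1.5, 2, 2.5, 3, 3.5, 4, 4.5, 5, 5.5, 6.
f(1.5) = 10.25, f(2) = 17, f(2.5) = 25.25, f(3) = 35, f(3.5) = 46.25, f(4) = 59, f(4.5) = 73.25, f(5) = 89, f(5.5) = 106.25, f(6) = 125.
Sum = Δu · [f(1.5) + f(2) + f(2.5) + ...].
Sum = 293.125.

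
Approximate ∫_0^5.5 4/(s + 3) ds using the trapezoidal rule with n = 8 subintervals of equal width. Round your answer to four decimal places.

4.1811

Δs = (5.5 − 0)/8 = 0.6875.
f(0) = 4/3, f(0.6875) = 64/59, f(1.375) = 32/35, f(2.0625) = 64/81, f(2.75) = 16/23, f(3.4375) = 64/103, f(4.125) = 32/57, f(4.8125) = 0.512, f(5.5) = 8/17.
T_8 = (Δs/2)·[f(s_0) + 2f(s_1) + ... + 2f(s_{7}) + f(s_8)].
Sum ≈ 4.1811.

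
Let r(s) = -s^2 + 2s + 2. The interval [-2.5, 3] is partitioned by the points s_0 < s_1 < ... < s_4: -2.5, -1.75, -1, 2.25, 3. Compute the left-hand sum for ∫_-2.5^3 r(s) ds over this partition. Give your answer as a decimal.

Subinterval widths: 0.75, 0.75, 3.25, 0.75.
Left endpoints: -2.5, -1.75, -1, 2.25.
r(-2.5) = -9.25, r(-1.75) = -4.5625, r(-1) = -1, r(2.25) = 1.4375.
Sum = Σ Δs_i · r(s_i).
Sum = -12.53125.

-12.53125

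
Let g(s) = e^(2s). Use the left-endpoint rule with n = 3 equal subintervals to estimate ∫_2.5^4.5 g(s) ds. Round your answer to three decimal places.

1898.262

Δs = (4.5 − 2.5)/3 = 2/3.
Left endpoints: 2.5, 19/6, 23/6.
g(2.5) ≈ 148.413, g(19/6) ≈ 563.030, g(23/6) ≈ 2135.950.
Sum = Δs · [g(2.5) + g(19/6) + g(23/6)].
Sum ≈ 1898.262.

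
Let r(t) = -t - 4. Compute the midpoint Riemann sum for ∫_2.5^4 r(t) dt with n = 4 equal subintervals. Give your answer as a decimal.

Δt = (4 − 2.5)/4 = 0.375.
Midpoints: 2.6875, 3.0625, 3.4375, 3.8125.
r(2.6875) = -6.6875, r(3.0625) = -7.0625, r(3.4375) = -7.4375, r(3.8125) = -7.8125.
Sum = Δt · [r(2.6875) + r(3.0625) + r(3.4375) + r(3.8125)].
Sum = -10.875.

-10.875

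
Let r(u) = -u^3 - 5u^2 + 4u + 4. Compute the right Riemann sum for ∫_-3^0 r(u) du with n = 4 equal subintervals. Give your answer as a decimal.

Δu = (0 − (-3))/4 = 0.75.
Right endpoints: -2.25, -1.5, -0.75, 0.
r(-2.25) = -18.921875, r(-1.5) = -9.875, r(-0.75) = -1.390625, r(0) = 4.
Sum = Δu · [r(-2.25) + r(-1.5) + r(-0.75) + r(0)].
Sum = -19.640625.

-19.640625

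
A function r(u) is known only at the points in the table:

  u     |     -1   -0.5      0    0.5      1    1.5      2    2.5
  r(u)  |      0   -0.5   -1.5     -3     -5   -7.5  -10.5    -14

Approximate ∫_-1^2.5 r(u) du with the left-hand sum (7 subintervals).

-14

Δu = 0.5.
Sum = 0.5·[0 + (-0.5) + (-1.5) + (-3) + (-5) + (-7.5) + (-10.5)] = -14.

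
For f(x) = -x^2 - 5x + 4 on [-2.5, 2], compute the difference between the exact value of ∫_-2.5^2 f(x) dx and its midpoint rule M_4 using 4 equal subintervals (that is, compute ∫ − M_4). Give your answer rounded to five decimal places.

-0.47461

Exact integral: ∫_-2.5^2 f(x) dx = 15.75.
M_4 ≈ 16.2246094.
Error ≈ 15.75 − 16.2246094 ≈ -0.47461.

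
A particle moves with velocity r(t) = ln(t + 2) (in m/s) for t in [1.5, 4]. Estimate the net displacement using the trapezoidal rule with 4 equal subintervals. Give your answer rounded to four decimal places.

Δt = (4 − 1.5)/4 = 0.625.
r(1.5) ≈ 1.2528, r(2.125) ≈ 1.4171, r(2.75) ≈ 1.5581, r(3.375) ≈ 1.6818, r(4) ≈ 1.7918.
T_4 = (Δt/2)·[r(t_0) + 2r(t_1) + 2r(t_2) + 2r(t_3) + r(t_4)].
Sum ≈ 3.8620.

3.8620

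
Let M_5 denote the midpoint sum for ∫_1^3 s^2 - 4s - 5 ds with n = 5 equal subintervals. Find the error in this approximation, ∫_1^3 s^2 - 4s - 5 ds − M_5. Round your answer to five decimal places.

0.02667

Exact integral: ∫_1^3 f(s) ds ≈ -17.3333333.
M_5 = -17.36.
Error ≈ -17.3333333 − (-17.36) ≈ 0.02667.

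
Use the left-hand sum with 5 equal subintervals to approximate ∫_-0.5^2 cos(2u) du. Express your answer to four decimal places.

Δu = (2 − (-0.5))/5 = 0.5.
Left endpoints: -0.5, 0, 0.5, 1, 1.5.
f(-0.5) ≈ 0.5403, f(0) ≈ 1.0000, f(0.5) ≈ 0.5403, f(1) ≈ -0.4161, f(1.5) ≈ -0.9900.
Sum = Δu · [f(-0.5) + f(0) + f(0.5) + f(1) + f(1.5)].
Sum ≈ 0.3372.

0.3372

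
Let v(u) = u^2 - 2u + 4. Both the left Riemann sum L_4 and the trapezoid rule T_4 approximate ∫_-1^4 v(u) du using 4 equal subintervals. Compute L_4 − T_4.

L_4 = 24.84375.
T_4 = 27.96875.
L_4 − T_4 = -3.125.

-3.125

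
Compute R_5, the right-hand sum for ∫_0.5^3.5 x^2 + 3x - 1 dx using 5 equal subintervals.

35.73

Δx = (3.5 − 0.5)/5 = 0.6.
Right endpoints: 1.1, 1.7, 2.3, 2.9, 3.5.
f(1.1) = 3.51, f(1.7) = 6.99, f(2.3) = 11.19, f(2.9) = 16.11, f(3.5) = 21.75.
Sum = Δx · [f(1.1) + f(1.7) + f(2.3) + f(2.9) + f(3.5)].
Sum = 35.73.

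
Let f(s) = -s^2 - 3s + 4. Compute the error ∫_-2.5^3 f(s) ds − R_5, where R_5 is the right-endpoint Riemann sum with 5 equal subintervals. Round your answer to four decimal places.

Exact integral: ∫_-2.5^3 f(s) ds ≈ 3.666667.
R_5 = -8.03.
Error ≈ 3.666667 − (-8.03) ≈ 11.6967.

11.6967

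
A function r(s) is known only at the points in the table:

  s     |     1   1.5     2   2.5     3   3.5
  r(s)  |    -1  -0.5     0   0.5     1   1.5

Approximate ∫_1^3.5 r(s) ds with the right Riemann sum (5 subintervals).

Δs = 0.5.
Sum = 0.5·[(-0.5) + 0 + 0.5 + 1 + 1.5] = 1.25.

1.25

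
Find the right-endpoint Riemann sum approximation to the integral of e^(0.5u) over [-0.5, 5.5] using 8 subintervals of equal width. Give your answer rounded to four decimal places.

35.6492

Δu = (5.5 − (-0.5))/8 = 0.75.
Right endpoints: 0.25, 1, 1.75, 2.5, 3.25, 4, 4.75, 5.5.
f(0.25) ≈ 1.1331, f(1) ≈ 1.6487, f(1.75) ≈ 2.3989, f(2.5) ≈ 3.4903, f(3.25) ≈ 5.0784, f(4) ≈ 7.3891, f(4.75) ≈ 10.7510, f(5.5) ≈ 15.6426.
Sum = Δu · [f(0.25) + f(1) + f(1.75) + ...].
Sum ≈ 35.6492.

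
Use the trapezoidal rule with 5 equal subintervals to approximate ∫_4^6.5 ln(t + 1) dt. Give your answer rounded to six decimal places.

Δt = (6.5 − 4)/5 = 0.5.
f(4) ≈ 1.609438, f(4.5) ≈ 1.704748, f(5) ≈ 1.791759, f(5.5) ≈ 1.871802, f(6) ≈ 1.945910, f(6.5) ≈ 2.014903.
T_5 = (Δt/2)·[f(t_0) + 2f(t_1) + ... + 2f(t_{4}) + f(t_5)].
Sum ≈ 4.563195.

4.563195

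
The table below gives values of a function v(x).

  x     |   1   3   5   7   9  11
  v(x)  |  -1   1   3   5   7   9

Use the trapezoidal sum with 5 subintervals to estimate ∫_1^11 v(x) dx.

Δx = 2.
T_5 = (2/2)·[(-1) + 2·1 + 2·3 + 2·5 + 2·7 + 9] = 40.

40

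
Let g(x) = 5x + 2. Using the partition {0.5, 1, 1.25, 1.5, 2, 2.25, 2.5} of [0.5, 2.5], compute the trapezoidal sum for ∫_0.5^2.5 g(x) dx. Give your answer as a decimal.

Subinterval widths: 0.5, 0.25, 0.25, 0.5, 0.25, 0.25.
g(0.5) = 4.5, g(1) = 7, g(1.25) = 8.25, g(1.5) = 9.5, g(2) = 12, g(2.25) = 13.25, g(2.5) = 14.5.
On each subinterval the trapezoid contributes (Δx_i/2)·[g(x_{i-1}) + g(x_i)].
Sum = 19.

19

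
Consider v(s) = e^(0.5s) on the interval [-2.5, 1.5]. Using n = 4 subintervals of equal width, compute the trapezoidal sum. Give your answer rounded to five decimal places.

3.73695

Δs = (1.5 − (-2.5))/4 = 1.
v(-2.5) ≈ 0.28650, v(-1.5) ≈ 0.47237, v(-0.5) ≈ 0.77880, v(0.5) ≈ 1.28403, v(1.5) ≈ 2.11700.
T_4 = (Δs/2)·[v(s_0) + 2v(s_1) + 2v(s_2) + 2v(s_3) + v(s_4)].
Sum ≈ 3.73695.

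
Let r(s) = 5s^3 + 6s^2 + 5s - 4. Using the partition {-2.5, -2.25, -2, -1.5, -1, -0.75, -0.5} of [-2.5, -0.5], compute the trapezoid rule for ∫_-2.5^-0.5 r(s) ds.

-41.609375

Subinterval widths: 0.25, 0.25, 0.5, 0.5, 0.25, 0.25.
r(-2.5) = -57.125, r(-2.25) = -41.828125, r(-2) = -30, r(-1.5) = -14.875, r(-1) = -8, r(-0.75) = -6.484375, r(-0.5) = -5.625.
On each subinterval the trapezoid contributes (Δs_i/2)·[r(s_{i-1}) + r(s_i)].
Sum = -41.609375.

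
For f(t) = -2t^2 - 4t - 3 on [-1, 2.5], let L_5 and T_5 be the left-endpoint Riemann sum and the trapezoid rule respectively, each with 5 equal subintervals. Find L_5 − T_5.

8.575

L_5 = -24.08.
T_5 = -32.655.
L_5 − T_5 = 8.575.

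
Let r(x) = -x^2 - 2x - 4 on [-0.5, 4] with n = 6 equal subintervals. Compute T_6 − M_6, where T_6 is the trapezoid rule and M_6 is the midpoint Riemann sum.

T_6 = -55.546875.
M_6 = -54.9140625.
T_6 − M_6 = -0.6328125.

-0.6328125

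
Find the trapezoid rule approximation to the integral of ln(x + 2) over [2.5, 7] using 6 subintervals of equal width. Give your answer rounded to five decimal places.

Δx = (7 − 2.5)/6 = 0.75.
f(2.5) ≈ 1.50408, f(3.25) ≈ 1.65823, f(4) ≈ 1.79176, f(4.75) ≈ 1.90954, f(5.5) ≈ 2.01490, f(6.25) ≈ 2.11021, f(7) ≈ 2.19722.
T_6 = (Δx/2)·[f(x_0) + 2f(x_1) + ... + 2f(x_{5}) + f(x_6)].
Sum ≈ 8.50147.

8.50147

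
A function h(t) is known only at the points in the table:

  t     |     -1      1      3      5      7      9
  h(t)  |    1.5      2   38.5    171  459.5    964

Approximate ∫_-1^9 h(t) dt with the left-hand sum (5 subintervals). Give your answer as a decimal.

Δt = 2.
Sum = 2·[1.5 + 2 + 38.5 + 171 + 459.5] = 1345.

1345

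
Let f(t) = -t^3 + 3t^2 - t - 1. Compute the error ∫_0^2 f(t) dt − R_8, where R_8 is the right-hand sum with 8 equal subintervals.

Exact integral: ∫_0^2 f(t) dt = 0.
R_8 = 0.25.
Error = 0 − 0.25 = -0.25.

-0.25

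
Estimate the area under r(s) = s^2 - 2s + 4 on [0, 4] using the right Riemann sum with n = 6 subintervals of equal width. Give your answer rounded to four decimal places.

24.2963

Δs = (4 − 0)/6 = 2/3.
Right endpoints: 2/3, 4/3, 2, 8/3, 10/3, 4.
r(2/3) = 28/9, r(4/3) = 28/9, r(2) = 4, r(8/3) = 52/9, r(10/3) = 76/9, r(4) = 12.
Sum = Δs · [r(2/3) + r(4/3) + r(2) + ...].
Sum ≈ 24.2963.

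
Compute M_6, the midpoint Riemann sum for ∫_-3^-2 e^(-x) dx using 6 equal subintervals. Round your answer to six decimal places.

Δx = (-2 − (-3))/6 = 1/6.
Midpoints: -35/12, -2.75, -31/12, -29/12, -2.25, -25/12.
f(-35/12) ≈ 18.479586, f(-2.75) ≈ 15.642632, f(-31/12) ≈ 13.241202, f(-29/12) ≈ 11.208436, f(-2.25) ≈ 9.487736, f(-25/12) ≈ 8.031195.
Sum = Δx · [f(-35/12) + f(-2.75) + f(-31/12) + ...].
Sum ≈ 12.681798.

12.681798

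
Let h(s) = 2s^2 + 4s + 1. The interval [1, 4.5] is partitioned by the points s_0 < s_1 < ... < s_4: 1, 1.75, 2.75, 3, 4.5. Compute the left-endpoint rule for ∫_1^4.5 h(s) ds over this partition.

72.65625

Subinterval widths: 0.75, 1, 0.25, 1.5.
Left endpoints: 1, 1.75, 2.75, 3.
h(1) = 7, h(1.75) = 14.125, h(2.75) = 27.125, h(3) = 31.
Sum = Σ Δs_i · h(s_i).
Sum = 72.65625.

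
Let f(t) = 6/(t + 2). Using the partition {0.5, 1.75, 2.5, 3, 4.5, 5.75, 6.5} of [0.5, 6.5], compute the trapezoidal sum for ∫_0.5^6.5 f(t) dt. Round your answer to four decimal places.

7.4415

Subinterval widths: 1.25, 0.75, 0.5, 1.5, 1.25, 0.75.
f(0.5) = 2.4, f(1.75) = 1.6, f(2.5) = 4/3, f(3) = 1.2, f(4.5) = 12/13, f(5.75) = 24/31, f(6.5) = 12/17.
On each subinterval the trapezoid contributes (Δt_i/2)·[f(t_{i-1}) + f(t_i)].
Sum ≈ 7.4415.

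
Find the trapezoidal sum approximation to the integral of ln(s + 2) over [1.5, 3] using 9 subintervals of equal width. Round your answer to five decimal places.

2.16232

Δs = (3 − 1.5)/9 = 1/6.
f(1.5) ≈ 1.25276, f(5/3) ≈ 1.29928, f(11/6) ≈ 1.34373, f(2) ≈ 1.38629, f(13/6) ≈ 1.42712, f(7/3) ≈ 1.46634, f(2.5) ≈ 1.50408, f(8/3) ≈ 1.54045, f(17/6) ≈ 1.57554, f(3) ≈ 1.60944.
T_9 = (Δs/2)·[f(s_0) + 2f(s_1) + ... + 2f(s_{8}) + f(s_9)].
Sum ≈ 2.16232.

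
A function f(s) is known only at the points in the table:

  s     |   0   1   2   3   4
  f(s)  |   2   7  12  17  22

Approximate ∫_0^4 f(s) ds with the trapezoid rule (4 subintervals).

Δs = 1.
T_4 = (1/2)·[2 + 2·7 + 2·12 + 2·17 + 22] = 48.

48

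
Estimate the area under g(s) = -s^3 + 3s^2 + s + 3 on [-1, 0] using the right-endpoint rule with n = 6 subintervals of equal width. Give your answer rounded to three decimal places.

Δs = (0 − (-1))/6 = 1/6.
Right endpoints: -5/6, -2/3, -0.5, -1/3, -1/6, 0.
g(-5/6) = 1043/216, g(-2/3) = 107/27, g(-0.5) = 3.375, g(-1/3) = 82/27, g(-1/6) = 631/216, g(0) = 3.
Sum = Δs · [g(-5/6) + g(-2/3) + g(-0.5) + ...].
Sum ≈ 3.521.

3.521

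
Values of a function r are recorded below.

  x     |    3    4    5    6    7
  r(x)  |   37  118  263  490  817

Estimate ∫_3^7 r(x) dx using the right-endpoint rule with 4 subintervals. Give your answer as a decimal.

1688

Δx = 1.
Sum = 1·[118 + 263 + 490 + 817] = 1688.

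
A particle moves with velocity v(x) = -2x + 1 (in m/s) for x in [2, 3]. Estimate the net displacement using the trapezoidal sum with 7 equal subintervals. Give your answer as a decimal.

-4

Δx = (3 − 2)/7 = 1/7.
v(2) = -3, v(15/7) = -23/7, v(16/7) = -25/7, v(17/7) = -27/7, v(18/7) = -29/7, v(19/7) = -31/7, v(20/7) = -33/7, v(3) = -5.
T_7 = (Δx/2)·[v(x_0) + 2v(x_1) + ... + 2v(x_{6}) + v(x_7)].
Sum = -4.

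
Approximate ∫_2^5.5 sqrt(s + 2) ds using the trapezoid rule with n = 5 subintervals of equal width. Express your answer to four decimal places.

Δs = (5.5 − 2)/5 = 0.7.
f(2) ≈ 2.0000, f(2.7) ≈ 2.1679, f(3.4) ≈ 2.3238, f(4.1) ≈ 2.4698, f(4.8) ≈ 2.6077, f(5.5) ≈ 2.7386.
T_5 = (Δs/2)·[f(s_0) + 2f(s_1) + ... + 2f(s_{4}) + f(s_5)].
Sum ≈ 8.3570.

8.3570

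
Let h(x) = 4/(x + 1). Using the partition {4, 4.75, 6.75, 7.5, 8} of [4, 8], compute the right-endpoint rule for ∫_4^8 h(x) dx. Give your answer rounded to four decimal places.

2.1292

Subinterval widths: 0.75, 2, 0.75, 0.5.
Right endpoints: 4.75, 6.75, 7.5, 8.
h(4.75) = 16/23, h(6.75) = 16/31, h(7.5) = 8/17, h(8) = 4/9.
Sum = Σ Δx_i · h(x_i).
Sum ≈ 2.1292.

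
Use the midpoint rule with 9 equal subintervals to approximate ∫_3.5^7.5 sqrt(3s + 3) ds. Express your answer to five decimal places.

17.59347

Δs = (7.5 − 3.5)/9 = 4/9.
Midpoints: 67/18, 25/6, 83/18, 91/18, 5.5, 107/18, 115/18, 41/6, 131/18.
f(67/18) ≈ 3.76386, f(25/6) ≈ 3.93700, f(83/18) ≈ 4.10284, f(91/18) ≈ 4.26224, f(5.5) ≈ 4.41588, f(107/18) ≈ 4.56435, f(115/18) ≈ 4.70815, f(41/6) ≈ 4.84768, f(131/18) ≈ 4.98331.
Sum = Δs · [f(67/18) + f(25/6) + f(83/18) + ...].
Sum ≈ 17.59347.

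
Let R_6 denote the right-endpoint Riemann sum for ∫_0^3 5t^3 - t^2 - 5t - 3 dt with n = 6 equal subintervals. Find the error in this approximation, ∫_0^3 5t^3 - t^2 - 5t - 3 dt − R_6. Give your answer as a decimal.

Exact integral: ∫_0^3 f(t) dt = 60.75.
R_6 = 91.1875.
Error = 60.75 − 91.1875 = -30.4375.

-30.4375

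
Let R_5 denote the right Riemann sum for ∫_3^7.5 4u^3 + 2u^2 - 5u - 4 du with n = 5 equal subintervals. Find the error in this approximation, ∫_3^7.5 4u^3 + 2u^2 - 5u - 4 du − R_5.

Exact integral: ∫_3^7.5 f(u) du = 3210.1875.
R_5 = 3992.85.
Error = 3210.1875 − 3992.85 = -782.6625.

-782.6625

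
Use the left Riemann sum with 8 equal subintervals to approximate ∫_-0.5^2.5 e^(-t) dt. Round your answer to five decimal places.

Δt = (2.5 − (-0.5))/8 = 0.375.
Left endpoints: -0.5, -0.125, 0.25, 0.625, 1, 1.375, 1.75, 2.125.
f(-0.5) ≈ 1.64872, f(-0.125) ≈ 1.13315, f(0.25) ≈ 0.77880, f(0.625) ≈ 0.53526, f(1) ≈ 0.36788, f(1.375) ≈ 0.25284, f(1.75) ≈ 0.17377, f(2.125) ≈ 0.11943.
Sum = Δt · [f(-0.5) + f(-0.125) + f(0.25) + ...].
Sum ≈ 1.87870.

1.87870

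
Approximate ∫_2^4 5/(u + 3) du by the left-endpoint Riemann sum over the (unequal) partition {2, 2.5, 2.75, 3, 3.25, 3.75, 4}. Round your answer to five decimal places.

1.73818

Subinterval widths: 0.5, 0.25, 0.25, 0.25, 0.5, 0.25.
Left endpoints: 2, 2.5, 2.75, 3, 3.25, 3.75.
f(2) = 1, f(2.5) = 10/11, f(2.75) = 20/23, f(3) = 5/6, f(3.25) = 0.8, f(3.75) = 20/27.
Sum = Σ Δu_i · f(u_i).
Sum ≈ 1.73818.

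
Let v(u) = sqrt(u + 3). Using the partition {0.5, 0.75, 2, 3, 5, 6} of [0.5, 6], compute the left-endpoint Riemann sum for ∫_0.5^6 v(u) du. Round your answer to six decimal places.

12.851796

Subinterval widths: 0.25, 1.25, 1, 2, 1.
Left endpoints: 0.5, 0.75, 2, 3, 5.
v(0.5) ≈ 1.870829, v(0.75) ≈ 1.936492, v(2) ≈ 2.236068, v(3) ≈ 2.449490, v(5) ≈ 2.828427.
Sum = Σ Δu_i · v(u_i).
Sum ≈ 12.851796.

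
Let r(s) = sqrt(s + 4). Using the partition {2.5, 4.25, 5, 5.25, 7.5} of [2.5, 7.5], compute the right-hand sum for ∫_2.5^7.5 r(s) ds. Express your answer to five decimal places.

15.66696

Subinterval widths: 1.75, 0.75, 0.25, 2.25.
Right endpoints: 4.25, 5, 5.25, 7.5.
r(4.25) ≈ 2.87228, r(5) ≈ 3.00000, r(5.25) ≈ 3.04138, r(7.5) ≈ 3.39116.
Sum = Σ Δs_i · r(s_i).
Sum ≈ 15.66696.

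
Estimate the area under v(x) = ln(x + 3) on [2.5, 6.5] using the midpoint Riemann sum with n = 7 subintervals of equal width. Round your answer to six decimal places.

8.012198

Δx = (6.5 − 2.5)/7 = 4/7.
Midpoints: 39/14, 47/14, 55/14, 4.5, 71/14, 79/14, 87/14.
v(39/14) ≈ 1.755392, v(47/14) ≈ 1.849579, v(55/14) ≈ 1.935654, v(4.5) ≈ 2.014903, v(71/14) ≈ 2.088330, v(79/14) ≈ 2.156733, v(87/14) ≈ 2.220755.
Sum = Δx · [v(39/14) + v(47/14) + v(55/14) + ...].
Sum ≈ 8.012198.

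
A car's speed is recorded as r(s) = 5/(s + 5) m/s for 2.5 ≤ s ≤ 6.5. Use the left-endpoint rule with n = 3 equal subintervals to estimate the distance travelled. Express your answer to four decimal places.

2.2993

Δs = (6.5 − 2.5)/3 = 4/3.
Left endpoints: 2.5, 23/6, 31/6.
r(2.5) = 2/3, r(23/6) = 30/53, r(31/6) = 30/61.
Sum = Δs · [r(2.5) + r(23/6) + r(31/6)].
Sum ≈ 2.2993.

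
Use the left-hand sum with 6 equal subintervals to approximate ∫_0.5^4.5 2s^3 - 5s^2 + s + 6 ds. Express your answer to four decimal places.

Δs = (4.5 − 0.5)/6 = 2/3.
Left endpoints: 0.5, 7/6, 11/6, 2.5, 19/6, 23/6.
f(0.5) = 5.5, f(7/6) = 191/54, f(11/6) = 181/54, f(2.5) = 8.5, f(19/6) = 1217/54, f(23/6) = 2647/54.
Sum = Δs · [f(0.5) + f(7/6) + f(11/6) + ...].
Sum ≈ 61.6296.

61.6296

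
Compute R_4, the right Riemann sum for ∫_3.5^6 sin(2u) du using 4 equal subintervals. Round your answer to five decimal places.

-0.41195

Δu = (6 − 3.5)/4 = 0.625.
Right endpoints: 4.125, 4.75, 5.375, 6.
f(4.125) ≈ 0.92260, f(4.75) ≈ -0.07515, f(5.375) ≈ -0.97000, f(6) ≈ -0.53657.
Sum = Δu · [f(4.125) + f(4.75) + f(5.375) + f(6)].
Sum ≈ -0.41195.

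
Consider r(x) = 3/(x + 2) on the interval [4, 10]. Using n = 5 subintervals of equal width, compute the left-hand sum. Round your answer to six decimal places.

2.236905

Δx = (10 − 4)/5 = 1.2.
Left endpoints: 4, 5.2, 6.4, 7.6, 8.8.
r(4) = 0.5, r(5.2) = 5/12, r(6.4) = 5/14, r(7.6) = 0.3125, r(8.8) = 5/18.
Sum = Δx · [r(4) + r(5.2) + r(6.4) + r(7.6) + r(8.8)].
Sum ≈ 2.236905.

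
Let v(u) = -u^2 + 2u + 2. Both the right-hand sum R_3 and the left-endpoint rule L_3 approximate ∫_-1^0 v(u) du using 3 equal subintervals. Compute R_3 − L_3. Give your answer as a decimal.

1

R_3 ≈ 1.14815.
L_3 ≈ 0.14815.
R_3 − L_3 = 1.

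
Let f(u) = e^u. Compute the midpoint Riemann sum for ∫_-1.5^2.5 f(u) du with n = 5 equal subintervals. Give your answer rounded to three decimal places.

11.646

Δu = (2.5 − (-1.5))/5 = 0.8.
Midpoints: -1.1, -0.3, 0.5, 1.3, 2.1.
f(-1.1) ≈ 0.333, f(-0.3) ≈ 0.741, f(0.5) ≈ 1.649, f(1.3) ≈ 3.669, f(2.1) ≈ 8.166.
Sum = Δu · [f(-1.1) + f(-0.3) + f(0.5) + f(1.3) + f(2.1)].
Sum ≈ 11.646.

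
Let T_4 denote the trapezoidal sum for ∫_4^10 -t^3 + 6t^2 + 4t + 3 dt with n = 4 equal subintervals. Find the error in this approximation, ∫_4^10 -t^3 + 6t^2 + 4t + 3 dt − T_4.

33.75

Exact integral: ∫_4^10 f(t) dt = -378.
T_4 = -411.75.
Error = -378 − (-411.75) = 33.75.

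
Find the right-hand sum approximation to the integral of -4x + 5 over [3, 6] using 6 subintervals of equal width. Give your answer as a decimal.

-42

Δx = (6 − 3)/6 = 0.5.
Right endpoints: 3.5, 4, 4.5, 5, 5.5, 6.
f(3.5) = -9, f(4) = -11, f(4.5) = -13, f(5) = -15, f(5.5) = -17, f(6) = -19.
Sum = Δx · [f(3.5) + f(4) + f(4.5) + ...].
Sum = -42.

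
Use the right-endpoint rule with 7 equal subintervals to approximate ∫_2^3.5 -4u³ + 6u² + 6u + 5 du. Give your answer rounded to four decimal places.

-41.0510

Δu = (3.5 − 2)/7 = 3/14.
Right endpoints: 31/14, 17/7, 37/14, 20/7, 43/14, 23/7, 3.5.
f(31/14) = 1467/343, f(17/7) = -801/343, f(37/14) = -3798/343, f(20/7) = -7605/343, f(43/14) = -12303/343, f(23/7) = -17973/343, f(3.5) = -72.
Sum = Δu · [f(31/14) + f(17/7) + f(37/14) + ...].
Sum ≈ -41.0510.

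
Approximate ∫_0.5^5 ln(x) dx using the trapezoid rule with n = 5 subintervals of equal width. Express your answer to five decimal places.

3.78150

Δx = (5 − 0.5)/5 = 0.9.
f(0.5) ≈ -0.69315, f(1.4) ≈ 0.33647, f(2.3) ≈ 0.83291, f(3.2) ≈ 1.16315, f(4.1) ≈ 1.41099, f(5) ≈ 1.60944.
T_5 = (Δx/2)·[f(x_0) + 2f(x_1) + ... + 2f(x_{4}) + f(x_5)].
Sum ≈ 3.78150.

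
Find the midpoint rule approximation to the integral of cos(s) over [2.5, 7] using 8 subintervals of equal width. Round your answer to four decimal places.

Δs = (7 − 2.5)/8 = 0.5625.
Midpoints: 2.78125, 3.34375, 3.90625, 4.46875, 5.03125, 5.59375, 6.15625, 6.71875.
f(2.78125) ≈ -0.9358, f(3.34375) ≈ -0.9796, f(3.90625) ≈ -0.7216, f(4.46875) ≈ -0.2412, f(5.03125) ≈ 0.3135, f(5.59375) ≈ 0.7716, f(6.15625) ≈ 0.9920, f(6.71875) ≈ 0.9066.
Sum = Δs · [f(2.78125) + f(3.34375) + f(3.90625) + ...].
Sum ≈ 0.0593.

0.0593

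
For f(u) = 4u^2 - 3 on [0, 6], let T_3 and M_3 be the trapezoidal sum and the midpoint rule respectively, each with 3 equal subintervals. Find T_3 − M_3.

T_3 = 286.
M_3 = 262.
T_3 − M_3 = 24.

24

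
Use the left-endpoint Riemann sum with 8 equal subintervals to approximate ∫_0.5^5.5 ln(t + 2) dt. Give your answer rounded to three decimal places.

7.469

Δt = (5.5 − 0.5)/8 = 0.625.
Left endpoints: 0.5, 1.125, 1.75, 2.375, 3, 3.625, 4.25, 4.875.
f(0.5) ≈ 0.916, f(1.125) ≈ 1.139, f(1.75) ≈ 1.322, f(2.375) ≈ 1.476, f(3) ≈ 1.609, f(3.625) ≈ 1.727, f(4.25) ≈ 1.833, f(4.875) ≈ 1.928.
Sum = Δt · [f(0.5) + f(1.125) + f(1.75) + ...].
Sum ≈ 7.469.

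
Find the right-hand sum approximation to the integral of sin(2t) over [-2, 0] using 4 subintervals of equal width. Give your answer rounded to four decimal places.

Δt = (0 − (-2))/4 = 0.5.
Right endpoints: -1.5, -1, -0.5, 0.
f(-1.5) ≈ -0.1411, f(-1) ≈ -0.9093, f(-0.5) ≈ -0.8415, f(0) ≈ 0.0000.
Sum = Δt · [f(-1.5) + f(-1) + f(-0.5) + f(0)].
Sum ≈ -0.9459.

-0.9459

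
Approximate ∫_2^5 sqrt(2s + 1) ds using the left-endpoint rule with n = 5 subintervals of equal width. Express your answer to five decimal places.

Δs = (5 − 2)/5 = 0.6.
Left endpoints: 2, 2.6, 3.2, 3.8, 4.4.
f(2) ≈ 2.23607, f(2.6) ≈ 2.48998, f(3.2) ≈ 2.72029, f(3.8) ≈ 2.93258, f(4.4) ≈ 3.13050.
Sum = Δs · [f(2) + f(2.6) + f(3.2) + f(3.8) + f(4.4)].
Sum ≈ 8.10565.

8.10565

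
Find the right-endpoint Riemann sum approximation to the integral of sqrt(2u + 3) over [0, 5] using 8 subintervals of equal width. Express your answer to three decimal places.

Δu = (5 − 0)/8 = 0.625.
Right endpoints: 0.625, 1.25, 1.875, 2.5, 3.125, 3.75, 4.375, 5.
f(0.625) ≈ 2.062, f(1.25) ≈ 2.345, f(1.875) ≈ 2.598, f(2.5) ≈ 2.828, f(3.125) ≈ 3.041, f(3.75) ≈ 3.240, f(4.375) ≈ 3.428, f(5) ≈ 3.606.
Sum = Δu · [f(0.625) + f(1.25) + f(1.875) + ...].
Sum ≈ 14.468.

14.468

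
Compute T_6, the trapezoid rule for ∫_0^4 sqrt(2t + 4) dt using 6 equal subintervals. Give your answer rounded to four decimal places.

11.1819

Δt = (4 − 0)/6 = 2/3.
f(0) ≈ 2.0000, f(2/3) ≈ 2.3094, f(4/3) ≈ 2.5820, f(2) ≈ 2.8284, f(8/3) ≈ 3.0551, f(10/3) ≈ 3.2660, f(4) ≈ 3.4641.
T_6 = (Δt/2)·[f(t_0) + 2f(t_1) + ... + 2f(t_{5}) + f(t_6)].
Sum ≈ 11.1819.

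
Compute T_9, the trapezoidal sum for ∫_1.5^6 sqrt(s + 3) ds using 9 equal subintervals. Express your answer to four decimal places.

Δs = (6 − 1.5)/9 = 0.5.
f(1.5) ≈ 2.1213, f(2) ≈ 2.2361, f(2.5) ≈ 2.3452, f(3) ≈ 2.4495, f(3.5) ≈ 2.5495, f(4) ≈ 2.6458, f(4.5) ≈ 2.7386, f(5) ≈ 2.8284, f(5.5) ≈ 2.9155, f(6) ≈ 3.0000.
T_9 = (Δs/2)·[f(s_0) + 2f(s_1) + ... + 2f(s_{8}) + f(s_9)].
Sum ≈ 11.6346.

11.6346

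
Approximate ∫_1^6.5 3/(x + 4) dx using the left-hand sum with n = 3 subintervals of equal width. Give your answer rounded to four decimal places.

2.5395

Δx = (6.5 − 1)/3 = 11/6.
Left endpoints: 1, 17/6, 14/3.
f(1) = 0.6, f(17/6) = 18/41, f(14/3) = 9/26.
Sum = Δx · [f(1) + f(17/6) + f(14/3)].
Sum ≈ 2.5395.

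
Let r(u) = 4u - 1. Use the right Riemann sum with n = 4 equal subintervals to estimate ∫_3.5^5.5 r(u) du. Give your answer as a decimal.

Δu = (5.5 − 3.5)/4 = 0.5.
Right endpoints: 4, 4.5, 5, 5.5.
r(4) = 15, r(4.5) = 17, r(5) = 19, r(5.5) = 21.
Sum = Δu · [r(4) + r(4.5) + r(5) + r(5.5)].
Sum = 36.

36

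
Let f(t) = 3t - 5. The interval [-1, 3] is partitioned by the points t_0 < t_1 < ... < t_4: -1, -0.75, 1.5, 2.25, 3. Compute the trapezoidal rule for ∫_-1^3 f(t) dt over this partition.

-8

Subinterval widths: 0.25, 2.25, 0.75, 0.75.
f(-1) = -8, f(-0.75) = -7.25, f(1.5) = -0.5, f(2.25) = 1.75, f(3) = 4.
On each subinterval the trapezoid contributes (Δt_i/2)·[f(t_{i-1}) + f(t_i)].
Sum = -8.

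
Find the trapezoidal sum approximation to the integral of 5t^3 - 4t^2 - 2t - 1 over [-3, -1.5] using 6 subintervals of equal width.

-121.76171875

Δt = (-1.5 − (-3))/6 = 0.25.
f(-3) = -166, f(-2.75) = -129.734375, f(-2.5) = -99.125, f(-2.25) = -73.703125, f(-2) = -53, f(-1.75) = -36.546875, f(-1.5) = -23.875.
T_6 = (Δt/2)·[f(t_0) + 2f(t_1) + ... + 2f(t_{5}) + f(t_6)].
Sum = -121.76171875.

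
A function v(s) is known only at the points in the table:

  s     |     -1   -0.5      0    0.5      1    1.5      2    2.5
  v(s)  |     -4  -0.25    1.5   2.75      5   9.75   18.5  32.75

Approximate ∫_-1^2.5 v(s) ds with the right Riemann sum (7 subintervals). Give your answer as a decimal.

35

Δs = 0.5.
Sum = 0.5·[(-0.25) + 1.5 + 2.75 + 5 + 9.75 + 18.5 + 32.75] = 35.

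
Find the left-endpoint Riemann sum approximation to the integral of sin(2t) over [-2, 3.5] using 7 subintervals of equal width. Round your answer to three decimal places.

Δt = (3.5 − (-2))/7 = 11/14.
Left endpoints: -2, -17/14, -3/7, 5/14, 8/7, 27/14, 19/7.
f(-2) ≈ 0.757, f(-17/14) ≈ -0.654, f(-3/7) ≈ -0.756, f(5/14) ≈ 0.655, f(8/7) ≈ 0.755, f(27/14) ≈ -0.656, f(19/7) ≈ -0.754.
Sum = Δt · [f(-2) + f(-17/14) + f(-3/7) + ...].
Sum ≈ -0.513.

-0.513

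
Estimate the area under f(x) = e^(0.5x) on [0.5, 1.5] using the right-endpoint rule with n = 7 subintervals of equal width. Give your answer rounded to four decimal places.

Δx = (1.5 − 0.5)/7 = 1/7.
Right endpoints: 9/14, 11/14, 13/14, 15/14, 17/14, 19/14, 1.5.
f(9/14) ≈ 1.3791, f(11/14) ≈ 1.4812, f(13/14) ≈ 1.5909, f(15/14) ≈ 1.7087, f(17/14) ≈ 1.8352, f(19/14) ≈ 1.9711, f(1.5) ≈ 2.1170.
Sum = Δx · [f(9/14) + f(11/14) + f(13/14) + ...].
Sum ≈ 1.7262.

1.7262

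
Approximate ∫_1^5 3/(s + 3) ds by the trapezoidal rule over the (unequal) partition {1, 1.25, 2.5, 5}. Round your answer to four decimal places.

Subinterval widths: 0.25, 1.25, 2.5.
f(1) = 0.75, f(1.25) = 12/17, f(2.5) = 6/11, f(5) = 0.375.
On each subinterval the trapezoid contributes (Δs_i/2)·[f(s_{i-1}) + f(s_i)].
Sum ≈ 2.1146.

2.1146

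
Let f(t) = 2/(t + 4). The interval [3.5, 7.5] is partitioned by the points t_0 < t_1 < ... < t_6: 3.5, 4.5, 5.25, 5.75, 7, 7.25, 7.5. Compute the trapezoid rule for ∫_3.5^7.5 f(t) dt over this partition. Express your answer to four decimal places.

0.8564

Subinterval widths: 1, 0.75, 0.5, 1.25, 0.25, 0.25.
f(3.5) = 4/15, f(4.5) = 4/17, f(5.25) = 8/37, f(5.75) = 8/39, f(7) = 2/11, f(7.25) = 8/45, f(7.5) = 4/23.
On each subinterval the trapezoid contributes (Δt_i/2)·[f(t_{i-1}) + f(t_i)].
Sum ≈ 0.8564.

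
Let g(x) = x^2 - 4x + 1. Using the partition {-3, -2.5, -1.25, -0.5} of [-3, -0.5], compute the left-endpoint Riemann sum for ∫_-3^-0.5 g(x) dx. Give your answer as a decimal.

38.234375

Subinterval widths: 0.5, 1.25, 0.75.
Left endpoints: -3, -2.5, -1.25.
g(-3) = 22, g(-2.5) = 17.25, g(-1.25) = 7.5625.
Sum = Σ Δx_i · g(x_i).
Sum = 38.234375.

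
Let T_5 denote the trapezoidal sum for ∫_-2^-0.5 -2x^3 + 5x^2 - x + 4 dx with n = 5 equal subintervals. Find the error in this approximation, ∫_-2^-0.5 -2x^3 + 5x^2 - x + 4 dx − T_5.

-0.28125

Exact integral: ∫_-2^-0.5 f(x) dx = 28.96875.
T_5 = 29.25.
Error = 28.96875 − 29.25 = -0.28125.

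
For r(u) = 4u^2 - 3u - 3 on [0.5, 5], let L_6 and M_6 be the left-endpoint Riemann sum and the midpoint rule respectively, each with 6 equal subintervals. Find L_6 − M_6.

-29.53125

L_6 = 85.5.
M_6 = 115.03125.
L_6 − M_6 = -29.53125.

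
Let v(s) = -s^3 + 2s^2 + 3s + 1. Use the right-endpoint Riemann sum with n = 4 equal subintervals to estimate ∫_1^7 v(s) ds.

Δs = (7 − 1)/4 = 1.5.
Right endpoints: 2.5, 4, 5.5, 7.
v(2.5) = 5.375, v(4) = -19, v(5.5) = -88.375, v(7) = -223.
Sum = Δs · [v(2.5) + v(4) + v(5.5) + v(7)].
Sum = -487.5.

-487.5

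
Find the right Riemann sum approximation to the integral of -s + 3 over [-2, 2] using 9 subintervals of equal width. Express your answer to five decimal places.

Δs = (2 − (-2))/9 = 4/9.
Right endpoints: -14/9, -10/9, -2/3, -2/9, 2/9, 2/3, 10/9, 14/9, 2.
f(-14/9) = 41/9, f(-10/9) = 37/9, f(-2/3) = 11/3, f(-2/9) = 29/9, f(2/9) = 25/9, f(2/3) = 7/3, f(10/9) = 17/9, f(14/9) = 13/9, f(2) = 1.
Sum = Δs · [f(-14/9) + f(-10/9) + f(-2/3) + ...].
Sum ≈ 11.11111.

11.11111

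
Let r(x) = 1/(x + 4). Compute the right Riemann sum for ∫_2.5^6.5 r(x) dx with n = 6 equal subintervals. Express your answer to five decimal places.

Δx = (6.5 − 2.5)/6 = 2/3.
Right endpoints: 19/6, 23/6, 4.5, 31/6, 35/6, 6.5.
r(19/6) = 6/43, r(23/6) = 6/47, r(4.5) = 2/17, r(31/6) = 6/55, r(35/6) = 6/59, r(6.5) = 2/21.
Sum = Δx · [r(19/6) + r(23/6) + r(4.5) + ...].
Sum ≈ 0.46058.

0.46058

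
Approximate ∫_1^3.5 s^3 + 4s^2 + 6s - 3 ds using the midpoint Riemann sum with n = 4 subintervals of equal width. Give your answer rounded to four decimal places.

118.4741

Δs = (3.5 − 1)/4 = 0.625.
Midpoints: 1.3125, 1.9375, 2.5625, 3.1875.
f(1.3125) = 57453/4096, f(1.9375) = 126623/4096, f(2.5625) = 227193/4096, f(3.1875) = 365163/4096.
Sum = Δs · [f(1.3125) + f(1.9375) + f(2.5625) + f(3.1875)].
Sum ≈ 118.4741.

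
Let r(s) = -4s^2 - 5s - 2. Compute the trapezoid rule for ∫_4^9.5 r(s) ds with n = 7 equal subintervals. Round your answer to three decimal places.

-1256.722

Δs = (9.5 − 4)/7 = 11/14.
r(4) = -86, r(67/14) = -11519/98, r(39/7) = -7547/49, r(89/14) = -19153/98, r(50/7) = -11848/49, r(111/14) = -28723/98, r(61/7) = -17117/49, r(9.5) = -410.5.
T_7 = (Δs/2)·[r(s_0) + 2r(s_1) + ... + 2r(s_{6}) + r(s_7)].
Sum ≈ -1256.722.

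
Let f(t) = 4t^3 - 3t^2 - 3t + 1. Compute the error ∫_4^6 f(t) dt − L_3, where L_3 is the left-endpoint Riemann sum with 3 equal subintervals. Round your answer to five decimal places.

172.22222

Exact integral: ∫_4^6 f(t) dt = 860.
L_3 ≈ 687.7777778.
Error ≈ 860 − 687.7777778 ≈ 172.22222.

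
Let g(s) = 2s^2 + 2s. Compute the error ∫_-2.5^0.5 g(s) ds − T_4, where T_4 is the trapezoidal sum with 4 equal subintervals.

Exact integral: ∫_-2.5^0.5 g(s) ds = 4.5.
T_4 = 5.0625.
Error = 4.5 − 5.0625 = -0.5625.

-0.5625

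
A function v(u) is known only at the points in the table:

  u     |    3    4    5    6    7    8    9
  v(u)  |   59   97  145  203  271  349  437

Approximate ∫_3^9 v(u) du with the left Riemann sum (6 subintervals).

1124

Δu = 1.
Sum = 1·[59 + 97 + 145 + 203 + 271 + 349] = 1124.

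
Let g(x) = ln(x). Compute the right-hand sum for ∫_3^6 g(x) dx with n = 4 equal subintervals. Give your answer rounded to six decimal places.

4.706866

Δx = (6 − 3)/4 = 0.75.
Right endpoints: 3.75, 4.5, 5.25, 6.
g(3.75) ≈ 1.321756, g(4.5) ≈ 1.504077, g(5.25) ≈ 1.658228, g(6) ≈ 1.791759.
Sum = Δx · [g(3.75) + g(4.5) + g(5.25) + g(6)].
Sum ≈ 4.706866.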